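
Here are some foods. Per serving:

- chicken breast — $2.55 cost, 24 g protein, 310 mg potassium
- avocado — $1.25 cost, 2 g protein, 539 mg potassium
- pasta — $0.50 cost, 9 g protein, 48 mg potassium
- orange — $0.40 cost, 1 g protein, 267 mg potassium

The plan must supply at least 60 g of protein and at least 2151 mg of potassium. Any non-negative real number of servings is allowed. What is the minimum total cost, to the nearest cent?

$5.74

Compare the cost at each extreme point of the feasible region.
chicken breast only: max(60/24, 2151/310) = 6.939 servings → $17.69.
avocado only: max(60/2, 2151/539) = 30 servings → $37.50.
pasta only: max(60/9, 2151/48) = 44.81 servings → $22.41.
orange only: max(60/1, 2151/267) = 60 servings → $24.00.
chicken breast + avocado with both tight: 2.277 servings and 2.681 servings → $9.16.
chicken breast + pasta: the both-tight solution has a negative serving — not a feasible corner.
chicken breast + orange with both tight: 2.274 servings and 5.416 servings → $7.97.
avocado + pasta with both tight: 3.466 servings and 5.897 servings → $7.28.
avocado + orange: intersection lies outside the first quadrant.
pasta + orange with both tight: 5.889 servings and 6.997 servings → $5.74.
The minimum over all feasible corners is $5.74.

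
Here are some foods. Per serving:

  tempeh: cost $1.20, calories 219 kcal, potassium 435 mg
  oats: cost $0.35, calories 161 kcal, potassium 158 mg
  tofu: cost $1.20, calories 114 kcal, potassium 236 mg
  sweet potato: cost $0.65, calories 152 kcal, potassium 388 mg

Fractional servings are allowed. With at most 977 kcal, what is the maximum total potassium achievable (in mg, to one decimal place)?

Potassium per kcal: sweet potato 2.553, tofu 2.07, tempeh 1.986, oats 0.9814.
With no serving limits, spend the whole calories allowance on sweet potato: 977 kcal / 152 kcal × 388 mg = 2493.9 mg.

2493.9 mg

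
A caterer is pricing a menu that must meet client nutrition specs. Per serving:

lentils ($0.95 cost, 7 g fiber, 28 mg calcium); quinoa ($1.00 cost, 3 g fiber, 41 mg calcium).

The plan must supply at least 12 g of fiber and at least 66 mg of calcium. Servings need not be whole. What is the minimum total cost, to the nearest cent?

$2.00

lentils only: max(12/7, 66/28) = 2.357 servings → $2.24.
quinoa only: max(12/3, 66/41) = 4 servings → $4.00.
lentils + quinoa with both tight: 1.448 servings and 0.6207 servings → $2.00.
The minimum over all feasible corners is $2.00.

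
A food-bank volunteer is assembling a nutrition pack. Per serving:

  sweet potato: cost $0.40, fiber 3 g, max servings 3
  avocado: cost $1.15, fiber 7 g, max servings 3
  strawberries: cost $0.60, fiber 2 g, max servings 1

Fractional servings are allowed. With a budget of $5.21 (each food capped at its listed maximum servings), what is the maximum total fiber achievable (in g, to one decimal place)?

Fiber per dollar: sweet potato 7.5, avocado 6.087, strawberries 3.333.
Take 3 servings of sweet potato: spends $1.20, +9.0 g fiber (running total 9.0 g).
Take 3 servings of avocado: spends $3.45, +21.0 g fiber (running total 30.0 g).
Take 0.9333 servings of strawberries: spends $0.56, +1.9 g fiber (running total 31.9 g).
Greedy by best ratio exhausts the cost allowance optimally: 31.9 g.

31.9 g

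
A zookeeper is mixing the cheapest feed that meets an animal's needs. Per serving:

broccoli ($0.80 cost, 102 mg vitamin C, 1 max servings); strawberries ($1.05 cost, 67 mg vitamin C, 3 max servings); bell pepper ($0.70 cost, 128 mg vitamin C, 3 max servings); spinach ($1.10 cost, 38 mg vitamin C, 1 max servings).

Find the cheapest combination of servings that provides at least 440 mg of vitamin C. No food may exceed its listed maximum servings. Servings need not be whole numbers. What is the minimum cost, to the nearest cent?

$2.54

Cost per mg of vitamin C: bell pepper $0.0055, broccoli $0.0078, strawberries $0.0157, spinach $0.0289.
Take 3 servings of bell pepper: +384.0 mg vitamin C for $2.10 (total $2.10, still need 56.0 mg).
Take 0.549 servings of broccoli: +56.0 mg vitamin C for $0.44 (total $2.54, still need 0.0 mg).
Filling from the cheapest source first is optimal under one linear minimum: $2.54.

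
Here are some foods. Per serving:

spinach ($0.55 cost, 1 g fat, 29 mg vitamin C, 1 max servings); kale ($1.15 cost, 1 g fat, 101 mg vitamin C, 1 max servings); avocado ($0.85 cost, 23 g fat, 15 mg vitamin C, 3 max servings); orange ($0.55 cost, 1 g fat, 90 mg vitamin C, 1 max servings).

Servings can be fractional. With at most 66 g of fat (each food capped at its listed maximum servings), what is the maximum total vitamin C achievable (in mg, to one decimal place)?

Vitamin C per g fat: kale 101, orange 90, spinach 29, avocado 0.6522.
Take 1 serving of kale: uses 1 g fat, +101.0 mg vitamin C (running total 101.0 mg).
Take 1 serving of orange: uses 1 g fat, +90.0 mg vitamin C (running total 191.0 mg).
Take 1 serving of spinach: uses 1 g fat, +29.0 mg vitamin C (running total 220.0 mg).
Take 2.739 servings of avocado: uses 63 g fat, +41.1 mg vitamin C (running total 261.1 mg).
Greedy by best ratio exhausts the fat allowance optimally: 261.1 mg.

261.1 mg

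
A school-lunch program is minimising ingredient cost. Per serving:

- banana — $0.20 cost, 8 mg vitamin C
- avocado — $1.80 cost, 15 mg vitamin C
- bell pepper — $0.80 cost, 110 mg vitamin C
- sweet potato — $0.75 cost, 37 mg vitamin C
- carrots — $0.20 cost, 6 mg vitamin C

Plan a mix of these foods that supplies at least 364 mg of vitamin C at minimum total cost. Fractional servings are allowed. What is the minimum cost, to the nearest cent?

$2.65

Cost per mg of vitamin C: bell pepper $0.0073, sweet potato $0.0203, banana $0.0250, carrots $0.0333, avocado $0.1200.
With no serving limits, use only bell pepper: 364 mg / 110 mg = 3.309 servings × $0.80 = $2.65.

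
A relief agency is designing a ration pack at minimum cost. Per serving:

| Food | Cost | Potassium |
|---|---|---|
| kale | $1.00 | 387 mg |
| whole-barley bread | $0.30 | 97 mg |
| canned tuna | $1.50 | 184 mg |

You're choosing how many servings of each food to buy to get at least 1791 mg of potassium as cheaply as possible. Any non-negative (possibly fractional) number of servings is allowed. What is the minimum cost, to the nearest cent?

$4.63

Cost per mg of potassium: kale $0.0026, whole-barley bread $0.0031, canned tuna $0.0082.
With no serving limits, use only kale: 1791 mg / 387 mg = 4.628 servings × $1.00 = $4.63.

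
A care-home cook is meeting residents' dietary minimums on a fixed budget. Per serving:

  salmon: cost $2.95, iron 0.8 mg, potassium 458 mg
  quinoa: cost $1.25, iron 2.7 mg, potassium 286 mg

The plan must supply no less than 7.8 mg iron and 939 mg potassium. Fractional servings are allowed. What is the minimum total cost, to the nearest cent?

$4.10

The cheapest plan sits at a corner of the feasible region — with two constraints it uses at most two foods.
salmon only: max(7.8/0.8, 939/458) = 9.75 servings → $28.76.
quinoa only: max(7.8/2.7, 939/286) = 3.283 servings → $4.10.
salmon + quinoa with both tight: 0.3021 servings and 2.799 servings → $4.39.
So the least-cost plan costs $4.10.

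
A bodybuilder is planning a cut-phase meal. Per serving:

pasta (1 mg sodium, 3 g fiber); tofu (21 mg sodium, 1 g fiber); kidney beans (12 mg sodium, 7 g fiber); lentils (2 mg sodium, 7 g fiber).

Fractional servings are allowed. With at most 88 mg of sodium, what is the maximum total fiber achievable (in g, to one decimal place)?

Fiber per mg sodium: lentils 3.5, pasta 3, kidney beans 0.5833, tofu 0.04762.
With no serving limits, spend the whole sodium allowance on lentils: 88 mg / 2 mg × 7 g = 308.0 g.

308.0 g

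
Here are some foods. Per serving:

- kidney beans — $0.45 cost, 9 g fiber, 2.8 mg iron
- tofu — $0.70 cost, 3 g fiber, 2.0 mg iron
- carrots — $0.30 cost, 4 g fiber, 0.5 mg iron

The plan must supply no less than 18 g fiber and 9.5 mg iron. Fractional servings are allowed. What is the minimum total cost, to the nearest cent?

$1.53

Two binding constraints pin down two serving amounts, so the optimal mix uses at most two foods. The candidates are each food alone (scaled to the tighter of fiber/iron) and each pair with both constraints tight.
kidney beans only: max(18/9, 9.5/2.8) = 3.393 servings → $1.53.
tofu only: max(18/3, 9.5/2.0) = 6 servings → $4.20.
carrots only: max(18/4, 9.5/0.5) = 19 servings → $5.70.
kidney beans + tofu with both tight: 0.7812 servings and 3.656 servings → $2.91.
kidney beans + carrots with both targets exact would need a negative amount; discard.
tofu + carrots with both tight: 4.462 servings and 1.154 servings → $3.47.
So the least-cost plan costs $1.53.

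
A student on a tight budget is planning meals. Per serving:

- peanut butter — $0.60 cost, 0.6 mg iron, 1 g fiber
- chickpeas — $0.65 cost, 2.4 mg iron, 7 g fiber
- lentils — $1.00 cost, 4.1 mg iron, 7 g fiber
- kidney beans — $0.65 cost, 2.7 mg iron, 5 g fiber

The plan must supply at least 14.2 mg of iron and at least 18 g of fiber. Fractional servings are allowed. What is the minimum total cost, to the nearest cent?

peanut butter only: max(14.2/0.6, 18/1) = 23.67 servings → $14.20.
chickpeas only: max(14.2/2.4, 18/7) = 5.917 servings → $3.85.
lentils only: max(14.2/4.1, 18/7) = 3.463 servings → $3.46.
kidney beans only: max(14.2/2.7, 18/5) = 5.259 servings → $3.42.
peanut butter + chickpeas: the both-tight solution has a negative serving — not a feasible corner.
peanut butter + lentils: the both-tight solution has a negative serving — not a feasible corner.
peanut butter + kidney beans: the both-tight solution has a negative serving — not a feasible corner.
chickpeas + lentils: the both-tight solution has a negative serving — not a feasible corner.
chickpeas + kidney beans: the both-tight solution has a negative serving — not a feasible corner.
lentils + kidney beans: intersection lies outside the first quadrant.
So the least-cost plan costs $3.42.

$3.42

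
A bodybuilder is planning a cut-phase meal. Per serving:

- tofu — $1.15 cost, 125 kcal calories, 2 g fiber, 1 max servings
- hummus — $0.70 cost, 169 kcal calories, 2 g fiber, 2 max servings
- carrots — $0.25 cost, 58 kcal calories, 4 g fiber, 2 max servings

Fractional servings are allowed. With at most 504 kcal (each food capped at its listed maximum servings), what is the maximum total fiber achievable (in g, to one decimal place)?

13.1 g

Fiber per kcal: carrots 0.06897, tofu 0.016, hummus 0.01183.
Take 2 servings of carrots: uses 116 kcal, +8.0 g fiber (running total 8.0 g).
Take 1 serving of tofu: uses 125 kcal, +2.0 g fiber (running total 10.0 g).
Take 1.556 servings of hummus: uses 263 kcal, +3.1 g fiber (running total 13.1 g).
Greedy by best ratio exhausts the calories allowance optimally: 13.1 g.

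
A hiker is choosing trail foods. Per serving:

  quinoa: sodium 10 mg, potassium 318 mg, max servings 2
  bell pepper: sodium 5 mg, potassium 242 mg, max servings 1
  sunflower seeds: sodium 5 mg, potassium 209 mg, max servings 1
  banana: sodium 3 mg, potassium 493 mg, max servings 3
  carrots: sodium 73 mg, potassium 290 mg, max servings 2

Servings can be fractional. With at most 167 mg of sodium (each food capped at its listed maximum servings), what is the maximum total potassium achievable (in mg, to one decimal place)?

Potassium per mg sodium: banana 164.3, bell pepper 48.4, sunflower seeds 41.8, quinoa 31.8, carrots 3.973.
Take 3 servings of banana: uses 9 mg sodium, +1479.0 mg potassium (running total 1479.0 mg).
Take 1 serving of bell pepper: uses 5 mg sodium, +242.0 mg potassium (running total 1721.0 mg).
Take 1 serving of sunflower seeds: uses 5 mg sodium, +209.0 mg potassium (running total 1930.0 mg).
Take 2 servings of quinoa: uses 20 mg sodium, +636.0 mg potassium (running total 2566.0 mg).
Take 1.753 servings of carrots: uses 128 mg sodium, +508.5 mg potassium (running total 3074.5 mg).
Filling greedily by potassium-per-mg sodium is optimal for one linear limit, giving 3074.5 mg.

3074.5 mg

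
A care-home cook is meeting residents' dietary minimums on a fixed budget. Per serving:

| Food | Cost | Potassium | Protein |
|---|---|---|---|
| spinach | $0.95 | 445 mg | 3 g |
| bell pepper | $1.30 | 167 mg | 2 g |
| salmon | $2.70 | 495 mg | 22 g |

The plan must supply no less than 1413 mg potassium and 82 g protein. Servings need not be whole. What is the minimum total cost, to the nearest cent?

For a min-cost LP with two ≥-constraints, a basic feasible solution has at most two positive variables.
spinach only: max(1413/445, 82/3) = 27.33 servings → $25.97.
bell pepper only: max(1413/167, 82/2) = 41 servings → $53.30.
salmon only: max(1413/495, 82/22) = 3.727 servings → $10.06.
spinach + bell pepper: intersection lies outside the first quadrant.
spinach + salmon: intersection lies outside the first quadrant.
bell pepper + salmon with both targets exact would need a negative amount; discard.
The minimum over all feasible corners is $10.06.

$10.06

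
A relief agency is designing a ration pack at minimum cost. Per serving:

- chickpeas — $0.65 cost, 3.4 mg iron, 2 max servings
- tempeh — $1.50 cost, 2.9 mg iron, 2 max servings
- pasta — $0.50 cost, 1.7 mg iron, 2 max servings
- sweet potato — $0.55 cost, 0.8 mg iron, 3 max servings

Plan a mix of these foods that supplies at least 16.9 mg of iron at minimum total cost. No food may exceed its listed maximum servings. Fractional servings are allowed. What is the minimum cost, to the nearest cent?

Cost per mg of iron: chickpeas $0.1912, pasta $0.2941, tempeh $0.5172, sweet potato $0.6875.
Take 2 servings of chickpeas: +6.8 mg iron for $1.30 (total $1.30, still need 10.1 mg).
Take 2 servings of pasta: +3.4 mg iron for $1.00 (total $2.30, still need 6.7 mg).
Take 2 servings of tempeh: +5.8 mg iron for $3.00 (total $5.30, still need 0.9 mg).
Take 1.125 servings of sweet potato: +0.9 mg iron for $0.62 (total $5.92, still need 0.0 mg).
Filling from the cheapest source first is optimal under one linear minimum: $5.92.

$5.92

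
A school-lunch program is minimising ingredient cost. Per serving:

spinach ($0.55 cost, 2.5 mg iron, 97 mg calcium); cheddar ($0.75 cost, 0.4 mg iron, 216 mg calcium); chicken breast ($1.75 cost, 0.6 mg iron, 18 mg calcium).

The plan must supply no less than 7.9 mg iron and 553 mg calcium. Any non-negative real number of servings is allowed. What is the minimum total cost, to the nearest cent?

Minimising a linear cost over {iron ≥ 7.9, calcium ≥ 553, servings ≥ 0} — the optimum is at a vertex, using one or two foods.
spinach only: max(7.9/2.5, 553/97) = 5.701 servings → $3.14.
cheddar only: max(7.9/0.4, 553/216) = 19.75 servings → $14.81.
chicken breast only: max(7.9/0.6, 553/18) = 30.72 servings → $53.76.
spinach + cheddar with both tight: 2.963 servings and 1.229 servings → $2.55.
spinach + chicken breast: the both-tight solution has a negative serving — not a feasible corner.
cheddar + chicken breast with both tight: 1.549 servings and 12.13 servings → $22.40.
The minimum over all feasible corners is $2.55.

$2.55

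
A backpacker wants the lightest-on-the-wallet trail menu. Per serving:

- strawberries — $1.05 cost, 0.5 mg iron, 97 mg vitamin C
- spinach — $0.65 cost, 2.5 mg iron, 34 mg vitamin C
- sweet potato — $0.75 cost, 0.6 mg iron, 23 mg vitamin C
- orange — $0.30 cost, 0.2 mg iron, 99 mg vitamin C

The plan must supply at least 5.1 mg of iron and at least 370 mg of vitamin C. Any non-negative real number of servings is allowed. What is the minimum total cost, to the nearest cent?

$2.10

strawberries only: max(5.1/0.5, 370/97) = 10.2 servings → $10.71.
spinach only: max(5.1/2.5, 370/34) = 10.88 servings → $7.07.
sweet potato only: max(5.1/0.6, 370/23) = 16.09 servings → $12.07.
orange only: max(5.1/0.2, 370/99) = 25.5 servings → $7.65.
strawberries + spinach with both tight: 3.333 servings and 1.373 servings → $4.39.
strawberries + sweet potato with both tight: 2.242 servings and 6.632 servings → $7.33.
strawberries + orange: intersection lies outside the first quadrant.
spinach + sweet potato: the both-tight solution has a negative serving — not a feasible corner.
spinach + orange with both tight: 1.79 servings and 3.123 servings → $2.10.
sweet potato + orange with both tight: 7.863 servings and 1.911 servings → $6.47.
Cheapest feasible corner: $2.10.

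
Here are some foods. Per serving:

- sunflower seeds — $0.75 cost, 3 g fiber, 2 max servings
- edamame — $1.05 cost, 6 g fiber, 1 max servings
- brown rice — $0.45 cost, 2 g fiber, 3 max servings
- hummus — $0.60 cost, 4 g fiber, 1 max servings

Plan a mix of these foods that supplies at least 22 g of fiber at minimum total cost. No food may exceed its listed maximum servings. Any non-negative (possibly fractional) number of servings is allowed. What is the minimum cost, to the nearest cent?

$4.50

Cost per g of fiber: hummus $0.1500, edamame $0.1750, brown rice $0.2250, sunflower seeds $0.2500.
Take 1 serving of hummus: +4.0 g fiber for $0.60 (total $0.60, still need 18.0 g).
Take 1 serving of edamame: +6.0 g fiber for $1.05 (total $1.65, still need 12.0 g).
Take 3 servings of brown rice: +6.0 g fiber for $1.35 (total $3.00, still need 6.0 g).
Take 2 servings of sunflower seeds: +6.0 g fiber for $1.50 (total $4.50, still need 0.0 g).
Greedy by cheapest-per-g is optimal for a single linear constraint, so the minimum cost is $4.50.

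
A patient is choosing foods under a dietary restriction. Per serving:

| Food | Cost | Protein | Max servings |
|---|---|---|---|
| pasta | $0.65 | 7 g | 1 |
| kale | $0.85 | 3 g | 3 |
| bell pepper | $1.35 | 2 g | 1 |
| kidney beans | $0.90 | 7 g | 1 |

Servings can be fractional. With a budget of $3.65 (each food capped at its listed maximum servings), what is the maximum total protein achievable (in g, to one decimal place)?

21.4 g

Protein per dollar: pasta 10.77, kidney beans 7.778, kale 3.529, bell pepper 1.481.
Take 1 serving of pasta: spends $0.65, +7.0 g protein (running total 7.0 g).
Take 1 serving of kidney beans: spends $0.90, +7.0 g protein (running total 14.0 g).
Take 2.471 servings of kale: spends $2.10, +7.4 g protein (running total 21.4 g).
Filling greedily by protein-per-dollar is optimal for one linear limit, giving 21.4 g.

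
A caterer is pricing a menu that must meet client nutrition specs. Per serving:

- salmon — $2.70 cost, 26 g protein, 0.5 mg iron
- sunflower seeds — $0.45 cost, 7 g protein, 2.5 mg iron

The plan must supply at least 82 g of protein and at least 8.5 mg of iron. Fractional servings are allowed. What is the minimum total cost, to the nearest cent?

$5.27

An LP optimum is at a vertex; with two nutrient constraints at most two foods are used. Check each candidate.
salmon only: max(82/26, 8.5/0.5) = 17 servings → $45.90.
sunflower seeds only: max(82/7, 8.5/2.5) = 11.71 servings → $5.27.
salmon + sunflower seeds with both tight: 2.366 servings and 2.927 servings → $7.70.
The minimum over all feasible corners is $5.27.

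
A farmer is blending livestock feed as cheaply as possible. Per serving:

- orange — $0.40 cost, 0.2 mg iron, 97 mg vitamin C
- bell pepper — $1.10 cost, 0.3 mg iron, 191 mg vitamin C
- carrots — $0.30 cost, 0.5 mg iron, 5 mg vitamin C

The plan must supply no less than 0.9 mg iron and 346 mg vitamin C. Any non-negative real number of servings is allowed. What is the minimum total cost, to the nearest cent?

At the optimum either one food covers both requirements or two foods hit both targets exactly; no other combination can be cheaper.
orange only: max(0.9/0.2, 346/97) = 4.5 servings → $1.80.
bell pepper only: max(0.9/0.3, 346/191) = 3 servings → $3.30.
carrots only: max(0.9/0.5, 346/5) = 69.2 servings → $20.76.
orange + bell pepper with both targets exact would need a negative amount; discard.
orange + carrots with both tight: 3.547 servings and 0.3811 servings → $1.53.
bell pepper + carrots with both tight: 1.793 servings and 0.7245 servings → $2.19.
The minimum over all feasible corners is $1.53.

$1.53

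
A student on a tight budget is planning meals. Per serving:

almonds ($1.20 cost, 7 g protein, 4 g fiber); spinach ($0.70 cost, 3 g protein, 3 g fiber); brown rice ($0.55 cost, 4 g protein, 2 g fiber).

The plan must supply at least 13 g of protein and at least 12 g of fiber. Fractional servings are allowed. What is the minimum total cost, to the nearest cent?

An LP optimum is at a vertex; with two nutrient constraints at most two foods are used. Check each candidate.
almonds only: max(13/7, 12/4) = 3 servings → $3.60.
spinach only: max(13/3, 12/3) = 4.333 servings → $3.03.
brown rice only: max(13/4, 12/2) = 6 servings → $3.30.
almonds + spinach with both tight: 0.3333 servings and 3.556 servings → $2.89.
almonds + brown rice: intersection lies outside the first quadrant.
spinach + brown rice with both tight: 3.667 servings and 0.5 servings → $2.84.
So the least-cost plan costs $2.84.

$2.84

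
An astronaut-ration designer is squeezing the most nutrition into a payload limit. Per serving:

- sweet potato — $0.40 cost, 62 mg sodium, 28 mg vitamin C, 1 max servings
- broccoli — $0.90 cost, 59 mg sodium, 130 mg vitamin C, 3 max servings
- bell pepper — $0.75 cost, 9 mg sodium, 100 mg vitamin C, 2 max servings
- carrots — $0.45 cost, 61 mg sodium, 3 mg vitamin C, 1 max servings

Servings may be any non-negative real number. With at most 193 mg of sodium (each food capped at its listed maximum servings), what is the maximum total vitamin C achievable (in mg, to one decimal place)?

585.6 mg

Vitamin C per mg sodium: bell pepper 11.11, broccoli 2.203, sweet potato 0.4516, carrots 0.04918.
Take 2 servings of bell pepper: uses 18 mg sodium, +200.0 mg vitamin C (running total 200.0 mg).
Take 2.966 servings of broccoli: uses 175 mg sodium, +385.6 mg vitamin C (running total 585.6 mg).
Filling greedily by vitamin C-per-mg sodium is optimal for one linear limit, giving 585.6 mg.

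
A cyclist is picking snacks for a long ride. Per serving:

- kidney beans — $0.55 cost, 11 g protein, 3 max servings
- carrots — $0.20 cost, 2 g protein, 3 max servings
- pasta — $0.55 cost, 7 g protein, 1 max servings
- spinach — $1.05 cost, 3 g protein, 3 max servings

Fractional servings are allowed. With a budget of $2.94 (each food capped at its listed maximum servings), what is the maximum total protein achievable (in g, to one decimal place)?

Protein per dollar: kidney beans 20, pasta 12.73, carrots 10, spinach 2.857.
Take 3 servings of kidney beans: spends $1.65, +33.0 g protein (running total 33.0 g).
Take 1 serving of pasta: spends $0.55, +7.0 g protein (running total 40.0 g).
Take 3 servings of carrots: spends $0.60, +6.0 g protein (running total 46.0 g).
Take 0.1333 servings of spinach: spends $0.14, +0.4 g protein (running total 46.4 g).
Filling greedily by protein-per-dollar is optimal for one linear limit, giving 46.4 g.

46.4 g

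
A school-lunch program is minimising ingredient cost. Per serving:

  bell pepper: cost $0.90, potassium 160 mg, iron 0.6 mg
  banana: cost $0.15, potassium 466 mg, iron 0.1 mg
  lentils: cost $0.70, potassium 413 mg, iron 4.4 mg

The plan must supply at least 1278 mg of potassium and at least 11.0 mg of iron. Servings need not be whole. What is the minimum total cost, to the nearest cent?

An LP optimum is at a vertex; with two nutrient constraints at most two foods are used. Check each candidate.
bell pepper only: max(1278/160, 11.0/0.6) = 18.33 servings → $16.50.
banana only: max(1278/466, 11.0/0.1) = 110 servings → $16.50.
lentils only: max(1278/413, 11.0/4.4) = 3.094 servings → $2.17.
bell pepper + banana: the both-tight solution has a negative serving — not a feasible corner.
bell pepper + lentils with both tight: 2.368 servings and 2.177 servings → $3.66.
banana + lentils with both tight: 0.5377 servings and 2.488 servings → $1.82.
Cheapest feasible corner: $1.82.

$1.82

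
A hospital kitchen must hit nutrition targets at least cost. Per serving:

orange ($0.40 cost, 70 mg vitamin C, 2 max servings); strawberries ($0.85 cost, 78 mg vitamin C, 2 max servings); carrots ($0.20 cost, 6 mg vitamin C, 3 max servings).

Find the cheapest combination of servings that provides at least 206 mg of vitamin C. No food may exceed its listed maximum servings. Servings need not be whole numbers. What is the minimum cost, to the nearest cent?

$1.52

Cost per mg of vitamin C: orange $0.0057, strawberries $0.0109, carrots $0.0333.
Take 2 servings of orange: +140.0 mg vitamin C for $0.80 (total $0.80, still need 66.0 mg).
Take 0.8462 servings of strawberries: +66.0 mg vitamin C for $0.72 (total $1.52, still need 0.0 mg).
Filling from the cheapest source first is optimal under one linear minimum: $1.52.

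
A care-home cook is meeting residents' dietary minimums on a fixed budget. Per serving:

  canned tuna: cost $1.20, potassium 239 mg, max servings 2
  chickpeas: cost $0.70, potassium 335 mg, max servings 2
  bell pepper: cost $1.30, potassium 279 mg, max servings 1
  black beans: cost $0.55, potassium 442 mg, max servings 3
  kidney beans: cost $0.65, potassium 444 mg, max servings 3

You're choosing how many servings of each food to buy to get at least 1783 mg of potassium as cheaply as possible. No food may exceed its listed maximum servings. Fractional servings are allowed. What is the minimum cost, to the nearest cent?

Cost per mg of potassium: black beans $0.0012, kidney beans $0.0015, chickpeas $0.0021, bell pepper $0.0047, canned tuna $0.0050.
Take 3 servings of black beans: +1326.0 mg potassium for $1.65 (total $1.65, still need 457.0 mg).
Take 1.029 servings of kidney beans: +457.0 mg potassium for $0.67 (total $2.32, still need 0.0 mg).
Filling from the cheapest source first is optimal under one linear minimum: $2.32.

$2.32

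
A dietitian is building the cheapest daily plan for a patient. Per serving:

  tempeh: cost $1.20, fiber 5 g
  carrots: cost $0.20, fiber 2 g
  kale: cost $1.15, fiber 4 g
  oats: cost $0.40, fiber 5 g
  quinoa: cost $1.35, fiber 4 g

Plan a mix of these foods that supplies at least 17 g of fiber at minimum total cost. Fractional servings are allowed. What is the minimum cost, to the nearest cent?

Cost per g of fiber: oats $0.0800, carrots $0.1000, tempeh $0.2400, kale $0.2875, quinoa $0.3375.
With no serving limits, use only oats: 17 g / 5 g = 3.4 servings × $0.40 = $1.36.

$1.36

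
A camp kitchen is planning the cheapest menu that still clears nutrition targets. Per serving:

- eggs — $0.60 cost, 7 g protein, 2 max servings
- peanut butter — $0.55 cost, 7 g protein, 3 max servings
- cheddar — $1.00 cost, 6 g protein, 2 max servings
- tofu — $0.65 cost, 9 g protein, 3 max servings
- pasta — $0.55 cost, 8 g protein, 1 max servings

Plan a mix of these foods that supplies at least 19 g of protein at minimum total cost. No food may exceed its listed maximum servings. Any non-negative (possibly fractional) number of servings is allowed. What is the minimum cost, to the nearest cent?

Cost per g of protein: pasta $0.0688, tofu $0.0722, peanut butter $0.0786, eggs $0.0857, cheddar $0.1667.
Take 1 serving of pasta: +8.0 g protein for $0.55 (total $0.55, still need 11.0 g).
Take 1.222 servings of tofu: +11.0 g protein for $0.79 (total $1.34, still need 0.0 g).
Filling from the cheapest source first is optimal under one linear minimum: $1.34.

$1.34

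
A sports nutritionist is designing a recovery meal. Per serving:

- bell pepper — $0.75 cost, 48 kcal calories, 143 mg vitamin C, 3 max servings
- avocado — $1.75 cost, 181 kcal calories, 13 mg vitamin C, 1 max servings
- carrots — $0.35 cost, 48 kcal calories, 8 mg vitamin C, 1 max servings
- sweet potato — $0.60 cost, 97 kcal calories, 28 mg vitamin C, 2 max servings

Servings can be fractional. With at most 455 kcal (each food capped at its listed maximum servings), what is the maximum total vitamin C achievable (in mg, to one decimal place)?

Vitamin C per kcal: bell pepper 2.979, sweet potato 0.2887, carrots 0.1667, avocado 0.07182.
Take 3 servings of bell pepper: uses 144 kcal, +429.0 mg vitamin C (running total 429.0 mg).
Take 2 servings of sweet potato: uses 194 kcal, +56.0 mg vitamin C (running total 485.0 mg).
Take 1 serving of carrots: uses 48 kcal, +8.0 mg vitamin C (running total 493.0 mg).
Take 0.3812 servings of avocado: uses 69 kcal, +5.0 mg vitamin C (running total 498.0 mg).
Greedy by best ratio exhausts the calories allowance optimally: 498.0 mg.

498.0 mg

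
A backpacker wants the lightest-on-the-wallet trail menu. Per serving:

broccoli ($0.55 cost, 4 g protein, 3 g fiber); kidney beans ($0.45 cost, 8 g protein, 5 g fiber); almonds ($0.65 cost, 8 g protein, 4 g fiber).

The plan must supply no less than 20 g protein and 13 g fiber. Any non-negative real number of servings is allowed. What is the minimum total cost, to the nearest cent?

At the optimum either one food covers both requirements or two foods hit both targets exactly; no other combination can be cheaper.
broccoli only: max(20/4, 13/3) = 5 servings → $2.75.
kidney beans only: max(20/8, 13/5) = 2.6 servings → $1.17.
almonds only: max(20/8, 13/4) = 3.25 servings → $2.11.
broccoli + kidney beans with both tight: 1 serving and 2 servings → $1.45.
broccoli + almonds with both tight: 3 servings and 1 serving → $2.30.
kidney beans + almonds with both targets exact would need a negative amount; discard.
Cheapest feasible corner: $1.17.

$1.17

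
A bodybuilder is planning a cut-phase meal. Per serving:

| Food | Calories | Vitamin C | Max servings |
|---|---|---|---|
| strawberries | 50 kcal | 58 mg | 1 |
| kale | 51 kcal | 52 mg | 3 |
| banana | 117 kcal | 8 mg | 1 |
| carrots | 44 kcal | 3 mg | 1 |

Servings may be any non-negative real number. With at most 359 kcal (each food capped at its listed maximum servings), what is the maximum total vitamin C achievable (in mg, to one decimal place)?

224.7 mg

Vitamin C per kcal: strawberries 1.16, kale 1.02, banana 0.06838, carrots 0.06818.
Take 1 serving of strawberries: uses 50 kcal, +58.0 mg vitamin C (running total 58.0 mg).
Take 3 servings of kale: uses 153 kcal, +156.0 mg vitamin C (running total 214.0 mg).
Take 1 serving of banana: uses 117 kcal, +8.0 mg vitamin C (running total 222.0 mg).
Take 0.8864 servings of carrots: uses 39 kcal, +2.7 mg vitamin C (running total 224.7 mg).
Greedy by best ratio exhausts the calories allowance optimally: 224.7 mg.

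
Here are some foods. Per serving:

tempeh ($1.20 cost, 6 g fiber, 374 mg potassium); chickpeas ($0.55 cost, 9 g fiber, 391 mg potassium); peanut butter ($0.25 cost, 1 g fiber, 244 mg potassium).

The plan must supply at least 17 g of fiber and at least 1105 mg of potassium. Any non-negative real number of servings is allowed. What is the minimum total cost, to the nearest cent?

$1.38

With two linear requirements the optimum uses one or two foods; enumerate the corners.
tempeh only: max(17/6, 1105/374) = 2.955 servings → $3.55.
chickpeas only: max(17/9, 1105/391) = 2.826 servings → $1.55.
peanut butter only: max(17/1, 1105/244) = 17 servings → $4.25.
tempeh + chickpeas: the both-tight solution has a negative serving — not a feasible corner.
tempeh + peanut butter with both tight: 2.792 servings and 0.2495 servings → $3.41.
chickpeas + peanut butter with both tight: 1.686 servings and 1.827 servings → $1.38.
Cheapest feasible corner: $1.38.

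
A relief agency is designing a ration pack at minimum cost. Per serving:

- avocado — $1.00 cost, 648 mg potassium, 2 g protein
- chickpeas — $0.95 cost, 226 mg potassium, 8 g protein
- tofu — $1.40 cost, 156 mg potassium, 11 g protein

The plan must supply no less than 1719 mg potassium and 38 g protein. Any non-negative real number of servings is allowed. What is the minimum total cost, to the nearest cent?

At the optimum either one food covers both requirements or two foods hit both targets exactly; no other combination can be cheaper.
avocado only: max(1719/648, 38/2) = 19 servings → $19.00.
chickpeas only: max(1719/226, 38/8) = 7.606 servings → $7.23.
tofu only: max(1719/156, 38/11) = 11.02 servings → $15.43.
avocado + chickpeas with both tight: 1.091 servings and 4.477 servings → $5.34.
avocado + tofu with both tight: 1.904 servings and 3.108 servings → $6.26.
chickpeas + tofu with both targets exact would need a negative amount; discard.
The minimum over all feasible corners is $5.34.

$5.34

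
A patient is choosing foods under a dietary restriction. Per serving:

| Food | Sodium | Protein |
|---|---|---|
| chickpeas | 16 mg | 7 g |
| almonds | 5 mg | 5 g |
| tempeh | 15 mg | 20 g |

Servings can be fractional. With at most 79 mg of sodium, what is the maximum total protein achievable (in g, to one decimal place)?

105.3 g

Protein per mg sodium: tempeh 1.333, almonds 1, chickpeas 0.4375.
With no serving limits, spend the whole sodium allowance on tempeh: 79 mg / 15 mg × 20 g = 105.3 g.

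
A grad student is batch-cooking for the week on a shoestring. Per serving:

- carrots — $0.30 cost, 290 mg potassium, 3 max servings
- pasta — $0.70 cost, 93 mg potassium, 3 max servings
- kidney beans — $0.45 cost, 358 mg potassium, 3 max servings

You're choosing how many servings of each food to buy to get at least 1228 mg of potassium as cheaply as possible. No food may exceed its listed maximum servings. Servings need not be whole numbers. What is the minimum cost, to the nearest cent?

$1.35

Cost per mg of potassium: carrots $0.0010, kidney beans $0.0013, pasta $0.0075.
Take 3 servings of carrots: +870.0 mg potassium for $0.90 (total $0.90, still need 358.0 mg).
Take 1 serving of kidney beans: +358.0 mg potassium for $0.45 (total $1.35, still need 0.0 mg).
Filling from the cheapest source first is optimal under one linear minimum: $1.35.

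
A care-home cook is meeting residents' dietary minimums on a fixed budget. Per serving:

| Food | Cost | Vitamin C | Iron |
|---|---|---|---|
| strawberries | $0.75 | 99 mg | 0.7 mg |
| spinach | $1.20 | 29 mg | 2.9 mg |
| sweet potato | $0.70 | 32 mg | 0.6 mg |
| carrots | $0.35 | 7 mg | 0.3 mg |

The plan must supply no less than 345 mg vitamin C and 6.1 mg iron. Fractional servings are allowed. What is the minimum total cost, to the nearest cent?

Check every corner: each single food scaled to meet both minima, and each pair solved so both constraints bind.
strawberries only: max(345/99, 6.1/0.7) = 8.714 servings → $6.54.
spinach only: max(345/29, 6.1/2.9) = 11.9 servings → $14.28.
sweet potato only: max(345/32, 6.1/0.6) = 10.78 servings → $7.55.
carrots only: max(345/7, 6.1/0.3) = 49.29 servings → $17.25.
strawberries + spinach with both tight: 3.087 servings and 1.358 servings → $3.95.
strawberries + sweet potato with both tight: 0.3189 servings and 9.795 servings → $7.10.
strawberries + carrots with both tight: 2.452 servings and 14.61 servings → $6.95.
spinach + sweet potato with both targets exact would need a negative amount; discard.
spinach + carrots with both targets exact would need a negative amount; discard.
sweet potato + carrots: intersection lies outside the first quadrant.
Cheapest feasible corner: $3.95.

$3.95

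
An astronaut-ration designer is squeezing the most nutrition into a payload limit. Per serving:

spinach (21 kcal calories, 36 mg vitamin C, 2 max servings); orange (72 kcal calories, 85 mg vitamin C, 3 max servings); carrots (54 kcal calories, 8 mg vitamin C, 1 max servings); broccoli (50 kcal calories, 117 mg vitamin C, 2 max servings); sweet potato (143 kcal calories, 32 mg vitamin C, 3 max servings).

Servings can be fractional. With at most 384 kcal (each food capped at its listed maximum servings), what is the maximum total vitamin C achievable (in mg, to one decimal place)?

Vitamin C per kcal: broccoli 2.34, spinach 1.714, orange 1.181, sweet potato 0.2238, carrots 0.1481.
Take 2 servings of broccoli: uses 100 kcal, +234.0 mg vitamin C (running total 234.0 mg).
Take 2 servings of spinach: uses 42 kcal, +72.0 mg vitamin C (running total 306.0 mg).
Take 3 servings of orange: uses 216 kcal, +255.0 mg vitamin C (running total 561.0 mg).
Take 0.1818 servings of sweet potato: uses 26 kcal, +5.8 mg vitamin C (running total 566.8 mg).
Greedy by best ratio exhausts the calories allowance optimally: 566.8 mg.

566.8 mg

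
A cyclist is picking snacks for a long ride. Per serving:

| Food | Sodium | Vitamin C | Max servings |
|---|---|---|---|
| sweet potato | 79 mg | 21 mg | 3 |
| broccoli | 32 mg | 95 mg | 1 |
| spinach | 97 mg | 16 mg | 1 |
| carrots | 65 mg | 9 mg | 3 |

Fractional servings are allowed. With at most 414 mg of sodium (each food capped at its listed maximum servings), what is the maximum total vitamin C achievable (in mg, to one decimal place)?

Vitamin C per mg sodium: broccoli 2.969, sweet potato 0.2658, spinach 0.1649, carrots 0.1385.
Take 1 serving of broccoli: uses 32 mg sodium, +95.0 mg vitamin C (running total 95.0 mg).
Take 3 servings of sweet potato: uses 237 mg sodium, +63.0 mg vitamin C (running total 158.0 mg).
Take 1 serving of spinach: uses 97 mg sodium, +16.0 mg vitamin C (running total 174.0 mg).
Take 0.7385 servings of carrots: uses 48 mg sodium, +6.6 mg vitamin C (running total 180.6 mg).
Filling greedily by vitamin C-per-mg sodium is optimal for one linear limit, giving 180.6 mg.

180.6 mg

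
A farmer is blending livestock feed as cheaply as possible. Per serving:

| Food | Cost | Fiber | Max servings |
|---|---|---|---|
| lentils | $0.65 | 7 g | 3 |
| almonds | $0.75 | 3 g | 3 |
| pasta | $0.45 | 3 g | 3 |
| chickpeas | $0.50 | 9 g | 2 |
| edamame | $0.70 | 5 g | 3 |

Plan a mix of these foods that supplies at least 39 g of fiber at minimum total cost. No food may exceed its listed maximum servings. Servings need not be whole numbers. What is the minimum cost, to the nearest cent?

$2.95

Cost per g of fiber: chickpeas $0.0556, lentils $0.0929, edamame $0.1400, pasta $0.1500, almonds $0.2500.
Take 2 servings of chickpeas: +18.0 g fiber for $1.00 (total $1.00, still need 21.0 g).
Take 3 servings of lentils: +21.0 g fiber for $1.95 (total $2.95, still need 0.0 g).
Greedy by cheapest-per-g is optimal for a single linear constraint, so the minimum cost is $2.95.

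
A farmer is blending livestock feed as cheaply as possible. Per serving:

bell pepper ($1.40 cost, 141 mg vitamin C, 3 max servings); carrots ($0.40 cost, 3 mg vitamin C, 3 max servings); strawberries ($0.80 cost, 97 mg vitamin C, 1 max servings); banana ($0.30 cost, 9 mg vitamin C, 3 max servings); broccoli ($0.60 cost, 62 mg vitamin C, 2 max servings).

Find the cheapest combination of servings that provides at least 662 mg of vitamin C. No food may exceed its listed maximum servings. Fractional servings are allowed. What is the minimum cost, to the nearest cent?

Cost per mg of vitamin C: strawberries $0.0082, broccoli $0.0097, bell pepper $0.0099, banana $0.0333, carrots $0.1333.
Take 1 serving of strawberries: +97.0 mg vitamin C for $0.80 (total $0.80, still need 565.0 mg).
Take 2 servings of broccoli: +124.0 mg vitamin C for $1.20 (total $2.00, still need 441.0 mg).
Take 3 servings of bell pepper: +423.0 mg vitamin C for $4.20 (total $6.20, still need 18.0 mg).
Take 2 servings of banana: +18.0 mg vitamin C for $0.60 (total $6.80, still need 0.0 mg).
Filling from the cheapest source first is optimal under one linear minimum: $6.80.

$6.80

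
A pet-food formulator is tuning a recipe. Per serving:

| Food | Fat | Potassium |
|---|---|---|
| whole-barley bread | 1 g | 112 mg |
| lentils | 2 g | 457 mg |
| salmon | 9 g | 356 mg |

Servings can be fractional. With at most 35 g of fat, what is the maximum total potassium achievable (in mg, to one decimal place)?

Potassium per g fat: lentils 228.5, whole-barley bread 112, salmon 39.56.
With no serving limits, spend the whole fat allowance on lentils: 35 g / 2 g × 457 mg = 7997.5 mg.

7997.5 mg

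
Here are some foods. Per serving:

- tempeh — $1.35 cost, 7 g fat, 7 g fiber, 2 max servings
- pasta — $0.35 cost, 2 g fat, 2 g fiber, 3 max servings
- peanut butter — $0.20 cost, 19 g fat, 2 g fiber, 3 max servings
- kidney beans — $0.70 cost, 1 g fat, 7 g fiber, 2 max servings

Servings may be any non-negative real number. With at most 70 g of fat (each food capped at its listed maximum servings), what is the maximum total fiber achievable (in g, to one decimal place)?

Fiber per g fat: kidney beans 7, tempeh 1, pasta 1, peanut butter 0.1053.
Take 2 servings of kidney beans: uses 2 g fat, +14.0 g fiber (running total 14.0 g).
Take 2 servings of tempeh: uses 14 g fat, +14.0 g fiber (running total 28.0 g).
Take 3 servings of pasta: uses 6 g fat, +6.0 g fiber (running total 34.0 g).
Take 2.526 servings of peanut butter: uses 48 g fat, +5.1 g fiber (running total 39.1 g).
Greedy by best ratio exhausts the fat allowance optimally: 39.1 g.

39.1 g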